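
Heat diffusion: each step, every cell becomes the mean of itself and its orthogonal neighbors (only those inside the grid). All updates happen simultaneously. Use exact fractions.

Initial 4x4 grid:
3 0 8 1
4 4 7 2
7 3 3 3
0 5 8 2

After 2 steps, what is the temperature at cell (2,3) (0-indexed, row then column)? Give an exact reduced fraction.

Answer: 893/240

Derivation:
Step 1: cell (2,3) = 5/2
Step 2: cell (2,3) = 893/240
Full grid after step 2:
  127/36 821/240 973/240 131/36
  209/60 421/100 409/100 853/240
  41/10 203/50 21/5 893/240
  23/6 169/40 529/120 34/9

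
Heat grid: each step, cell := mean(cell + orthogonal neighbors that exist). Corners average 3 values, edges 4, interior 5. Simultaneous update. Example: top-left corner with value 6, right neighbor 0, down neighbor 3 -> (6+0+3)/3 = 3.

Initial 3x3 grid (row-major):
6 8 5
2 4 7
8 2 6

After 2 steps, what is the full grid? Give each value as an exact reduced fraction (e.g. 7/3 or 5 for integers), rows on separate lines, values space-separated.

After step 1:
  16/3 23/4 20/3
  5 23/5 11/2
  4 5 5
After step 2:
  193/36 447/80 215/36
  71/15 517/100 653/120
  14/3 93/20 31/6

Answer: 193/36 447/80 215/36
71/15 517/100 653/120
14/3 93/20 31/6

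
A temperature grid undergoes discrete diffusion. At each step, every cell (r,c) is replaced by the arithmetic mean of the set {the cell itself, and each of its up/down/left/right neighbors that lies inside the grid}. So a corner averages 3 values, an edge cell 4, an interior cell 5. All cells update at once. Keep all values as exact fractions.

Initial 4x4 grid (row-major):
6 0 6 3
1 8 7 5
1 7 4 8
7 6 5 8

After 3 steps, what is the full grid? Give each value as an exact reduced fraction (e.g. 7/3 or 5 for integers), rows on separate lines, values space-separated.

After step 1:
  7/3 5 4 14/3
  4 23/5 6 23/4
  4 26/5 31/5 25/4
  14/3 25/4 23/4 7
After step 2:
  34/9 239/60 59/12 173/36
  56/15 124/25 531/100 17/3
  67/15 21/4 147/25 63/10
  179/36 82/15 63/10 19/3
After step 3:
  2069/540 7937/1800 8557/1800 277/54
  3811/900 6971/1500 401/75 9937/1800
  829/180 7807/1500 726/125 1209/200
  2683/540 1979/360 1199/200 284/45

Answer: 2069/540 7937/1800 8557/1800 277/54
3811/900 6971/1500 401/75 9937/1800
829/180 7807/1500 726/125 1209/200
2683/540 1979/360 1199/200 284/45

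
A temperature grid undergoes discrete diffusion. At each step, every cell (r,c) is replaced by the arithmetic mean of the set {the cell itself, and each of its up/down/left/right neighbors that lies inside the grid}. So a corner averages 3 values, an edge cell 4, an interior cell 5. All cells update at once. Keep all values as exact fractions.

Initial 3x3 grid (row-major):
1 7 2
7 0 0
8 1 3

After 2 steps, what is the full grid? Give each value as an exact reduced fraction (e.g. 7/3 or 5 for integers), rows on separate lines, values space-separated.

After step 1:
  5 5/2 3
  4 3 5/4
  16/3 3 4/3
After step 2:
  23/6 27/8 9/4
  13/3 11/4 103/48
  37/9 19/6 67/36

Answer: 23/6 27/8 9/4
13/3 11/4 103/48
37/9 19/6 67/36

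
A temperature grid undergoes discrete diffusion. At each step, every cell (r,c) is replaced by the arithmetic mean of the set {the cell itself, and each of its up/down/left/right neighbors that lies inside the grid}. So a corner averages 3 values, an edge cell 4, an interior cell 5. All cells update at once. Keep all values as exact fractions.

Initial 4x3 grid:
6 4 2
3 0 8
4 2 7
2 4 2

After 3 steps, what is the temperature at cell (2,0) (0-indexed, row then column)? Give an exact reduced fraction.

Step 1: cell (2,0) = 11/4
Step 2: cell (2,0) = 191/60
Step 3: cell (2,0) = 5777/1800
Full grid after step 3:
  973/270 1481/400 544/135
  3061/900 1837/500 7147/1800
  5777/1800 10547/3000 1763/450
  3397/1080 24253/7200 4117/1080

Answer: 5777/1800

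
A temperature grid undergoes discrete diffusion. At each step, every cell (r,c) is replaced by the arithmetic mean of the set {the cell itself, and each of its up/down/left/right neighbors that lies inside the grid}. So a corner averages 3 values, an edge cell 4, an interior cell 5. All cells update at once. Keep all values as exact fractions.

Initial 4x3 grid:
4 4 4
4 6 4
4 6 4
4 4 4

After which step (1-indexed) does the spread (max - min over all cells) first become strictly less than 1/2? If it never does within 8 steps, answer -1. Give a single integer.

Step 1: max=24/5, min=4, spread=4/5
Step 2: max=231/50, min=173/40, spread=59/200
  -> spread < 1/2 first at step 2
Step 3: max=4493/1000, min=1573/360, spread=139/1125
Step 4: max=267787/60000, min=634853/144000, spread=39179/720000
Step 5: max=16005233/3600000, min=5731723/1296000, spread=377011/16200000
Step 6: max=959060947/216000000, min=2295870893/518400000, spread=29376899/2592000000
Step 7: max=57505105673/12960000000, min=137854028887/31104000000, spread=791123641/155520000000
Step 8: max=3449352132907/777600000000, min=8273809510133/1866240000000, spread=23178044219/9331200000000

Answer: 2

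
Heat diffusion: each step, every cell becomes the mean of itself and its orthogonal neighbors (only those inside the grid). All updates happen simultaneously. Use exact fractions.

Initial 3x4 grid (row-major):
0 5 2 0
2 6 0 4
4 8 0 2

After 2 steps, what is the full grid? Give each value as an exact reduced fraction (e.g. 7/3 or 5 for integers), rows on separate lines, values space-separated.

Answer: 103/36 173/60 47/20 7/4
71/20 347/100 247/100 79/40
73/18 119/30 57/20 2

Derivation:
After step 1:
  7/3 13/4 7/4 2
  3 21/5 12/5 3/2
  14/3 9/2 5/2 2
After step 2:
  103/36 173/60 47/20 7/4
  71/20 347/100 247/100 79/40
  73/18 119/30 57/20 2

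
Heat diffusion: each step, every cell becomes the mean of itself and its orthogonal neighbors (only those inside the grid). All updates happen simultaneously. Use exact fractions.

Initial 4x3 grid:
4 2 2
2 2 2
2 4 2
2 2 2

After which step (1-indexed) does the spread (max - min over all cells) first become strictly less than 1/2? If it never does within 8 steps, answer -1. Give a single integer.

Step 1: max=8/3, min=2, spread=2/3
Step 2: max=23/9, min=13/6, spread=7/18
  -> spread < 1/2 first at step 2
Step 3: max=2687/1080, min=2693/1200, spread=2633/10800
Step 4: max=131479/54000, min=82261/36000, spread=647/4320
Step 5: max=9390617/3888000, min=2978539/1296000, spread=455/3888
Step 6: max=558184603/233280000, min=179859101/77760000, spread=186073/2332800
Step 7: max=33354437177/13996800000, min=10812618559/4665600000, spread=1833163/27993600
Step 8: max=1992991033243/839808000000, min=650862609581/279936000000, spread=80806409/1679616000

Answer: 2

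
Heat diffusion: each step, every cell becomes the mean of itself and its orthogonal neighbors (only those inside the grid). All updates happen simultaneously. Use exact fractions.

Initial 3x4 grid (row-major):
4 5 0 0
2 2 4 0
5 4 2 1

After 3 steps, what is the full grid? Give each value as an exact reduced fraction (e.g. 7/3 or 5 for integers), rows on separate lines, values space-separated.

After step 1:
  11/3 11/4 9/4 0
  13/4 17/5 8/5 5/4
  11/3 13/4 11/4 1
After step 2:
  29/9 181/60 33/20 7/6
  839/240 57/20 9/4 77/80
  61/18 49/15 43/20 5/3
After step 3:
  7009/2160 1933/720 97/48 907/720
  9329/2880 3571/1200 789/400 1451/960
  7309/2160 1049/360 7/3 1147/720

Answer: 7009/2160 1933/720 97/48 907/720
9329/2880 3571/1200 789/400 1451/960
7309/2160 1049/360 7/3 1147/720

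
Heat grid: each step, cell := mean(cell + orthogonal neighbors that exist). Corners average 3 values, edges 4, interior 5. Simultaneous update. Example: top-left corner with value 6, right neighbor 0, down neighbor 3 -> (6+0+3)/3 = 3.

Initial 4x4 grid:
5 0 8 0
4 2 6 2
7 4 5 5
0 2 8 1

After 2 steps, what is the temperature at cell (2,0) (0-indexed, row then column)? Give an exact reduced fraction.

Step 1: cell (2,0) = 15/4
Step 2: cell (2,0) = 61/16
Full grid after step 2:
  15/4 269/80 911/240 121/36
  289/80 401/100 403/100 433/120
  61/16 401/100 429/100 503/120
  41/12 29/8 533/120 143/36

Answer: 61/16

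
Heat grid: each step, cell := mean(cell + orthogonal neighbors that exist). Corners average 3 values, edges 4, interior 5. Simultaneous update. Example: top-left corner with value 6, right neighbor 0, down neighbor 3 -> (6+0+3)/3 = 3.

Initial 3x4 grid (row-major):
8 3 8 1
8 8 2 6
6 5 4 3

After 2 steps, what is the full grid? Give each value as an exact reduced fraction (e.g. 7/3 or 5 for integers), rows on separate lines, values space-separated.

Answer: 247/36 1307/240 417/80 23/6
761/120 154/25 104/25 269/60
235/36 1247/240 1151/240 65/18

Derivation:
After step 1:
  19/3 27/4 7/2 5
  15/2 26/5 28/5 3
  19/3 23/4 7/2 13/3
After step 2:
  247/36 1307/240 417/80 23/6
  761/120 154/25 104/25 269/60
  235/36 1247/240 1151/240 65/18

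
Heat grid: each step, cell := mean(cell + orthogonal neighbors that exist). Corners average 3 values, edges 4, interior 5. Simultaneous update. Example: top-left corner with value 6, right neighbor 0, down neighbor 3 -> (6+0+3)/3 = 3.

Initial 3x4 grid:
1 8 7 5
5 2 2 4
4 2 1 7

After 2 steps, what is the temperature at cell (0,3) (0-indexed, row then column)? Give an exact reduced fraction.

Answer: 46/9

Derivation:
Step 1: cell (0,3) = 16/3
Step 2: cell (0,3) = 46/9
Full grid after step 2:
  73/18 277/60 139/30 46/9
  227/60 67/20 4 511/120
  107/36 763/240 249/80 23/6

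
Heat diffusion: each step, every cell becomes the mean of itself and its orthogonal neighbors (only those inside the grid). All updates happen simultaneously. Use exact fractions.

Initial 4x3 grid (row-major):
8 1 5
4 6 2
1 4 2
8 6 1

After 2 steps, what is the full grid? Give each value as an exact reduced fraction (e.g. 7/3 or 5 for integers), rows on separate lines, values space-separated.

After step 1:
  13/3 5 8/3
  19/4 17/5 15/4
  17/4 19/5 9/4
  5 19/4 3
After step 2:
  169/36 77/20 137/36
  251/60 207/50 181/60
  89/20 369/100 16/5
  14/3 331/80 10/3

Answer: 169/36 77/20 137/36
251/60 207/50 181/60
89/20 369/100 16/5
14/3 331/80 10/3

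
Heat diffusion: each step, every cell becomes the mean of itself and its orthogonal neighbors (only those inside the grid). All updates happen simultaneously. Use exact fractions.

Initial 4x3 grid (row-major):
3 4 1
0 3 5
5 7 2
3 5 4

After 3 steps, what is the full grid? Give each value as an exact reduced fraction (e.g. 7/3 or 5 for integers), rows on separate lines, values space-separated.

Answer: 6353/2160 42839/14400 1727/540
11581/3600 10403/3000 24587/7200
871/225 3891/1000 28747/7200
8909/2160 20533/4800 559/135

Derivation:
After step 1:
  7/3 11/4 10/3
  11/4 19/5 11/4
  15/4 22/5 9/2
  13/3 19/4 11/3
After step 2:
  47/18 733/240 53/18
  379/120 329/100 863/240
  457/120 106/25 919/240
  77/18 343/80 155/36
After step 3:
  6353/2160 42839/14400 1727/540
  11581/3600 10403/3000 24587/7200
  871/225 3891/1000 28747/7200
  8909/2160 20533/4800 559/135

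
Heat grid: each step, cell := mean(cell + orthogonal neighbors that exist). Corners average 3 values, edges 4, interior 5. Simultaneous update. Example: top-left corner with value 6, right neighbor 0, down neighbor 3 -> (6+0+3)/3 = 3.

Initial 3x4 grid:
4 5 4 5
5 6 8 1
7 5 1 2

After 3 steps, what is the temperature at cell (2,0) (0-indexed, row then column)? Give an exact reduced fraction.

Step 1: cell (2,0) = 17/3
Step 2: cell (2,0) = 191/36
Step 3: cell (2,0) = 11353/2160
Full grid after step 3:
  11203/2160 35113/7200 33323/7200 1705/432
  37163/7200 15157/3000 6211/1500 6847/1800
  11353/2160 33913/7200 29423/7200 1411/432

Answer: 11353/2160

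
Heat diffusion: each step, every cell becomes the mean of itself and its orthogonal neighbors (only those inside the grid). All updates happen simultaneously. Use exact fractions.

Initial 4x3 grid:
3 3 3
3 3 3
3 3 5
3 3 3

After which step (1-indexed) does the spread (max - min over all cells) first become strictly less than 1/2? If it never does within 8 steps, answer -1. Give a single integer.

Answer: 3

Derivation:
Step 1: max=11/3, min=3, spread=2/3
Step 2: max=211/60, min=3, spread=31/60
Step 3: max=1831/540, min=3, spread=211/540
  -> spread < 1/2 first at step 3
Step 4: max=178897/54000, min=2747/900, spread=14077/54000
Step 5: max=1598407/486000, min=165683/54000, spread=5363/24300
Step 6: max=47480809/14580000, min=92869/30000, spread=93859/583200
Step 7: max=2834674481/874800000, min=151136467/48600000, spread=4568723/34992000
Step 8: max=169244435629/52488000000, min=4555618889/1458000000, spread=8387449/83980800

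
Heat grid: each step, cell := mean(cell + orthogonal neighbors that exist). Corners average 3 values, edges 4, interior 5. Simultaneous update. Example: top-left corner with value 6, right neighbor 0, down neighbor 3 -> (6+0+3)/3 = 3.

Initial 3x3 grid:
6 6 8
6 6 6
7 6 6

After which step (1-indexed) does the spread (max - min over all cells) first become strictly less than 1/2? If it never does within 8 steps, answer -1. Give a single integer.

Step 1: max=20/3, min=6, spread=2/3
Step 2: max=59/9, min=295/48, spread=59/144
  -> spread < 1/2 first at step 2
Step 3: max=689/108, min=1337/216, spread=41/216
Step 4: max=41209/6480, min=1075567/172800, spread=70019/518400
Step 5: max=2456693/388800, min=4840361/777600, spread=2921/31104
Step 6: max=147172621/23328000, min=291268867/46656000, spread=24611/373248
Step 7: max=8811372737/1399680000, min=17493164849/2799360000, spread=207329/4478976
Step 8: max=528200611489/83980800000, min=1050942988603/167961600000, spread=1746635/53747712

Answer: 2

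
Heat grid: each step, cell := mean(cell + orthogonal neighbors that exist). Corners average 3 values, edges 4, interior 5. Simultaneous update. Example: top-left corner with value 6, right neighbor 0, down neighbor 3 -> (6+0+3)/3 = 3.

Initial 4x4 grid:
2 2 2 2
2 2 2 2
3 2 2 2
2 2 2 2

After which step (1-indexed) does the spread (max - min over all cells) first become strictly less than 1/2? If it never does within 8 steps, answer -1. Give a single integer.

Answer: 1

Derivation:
Step 1: max=7/3, min=2, spread=1/3
  -> spread < 1/2 first at step 1
Step 2: max=271/120, min=2, spread=31/120
Step 3: max=2371/1080, min=2, spread=211/1080
Step 4: max=232843/108000, min=2, spread=16843/108000
Step 5: max=2082643/972000, min=18079/9000, spread=130111/972000
Step 6: max=61962367/29160000, min=1087159/540000, spread=3255781/29160000
Step 7: max=1849953691/874800000, min=1091107/540000, spread=82360351/874800000
Step 8: max=55239316891/26244000000, min=196906441/97200000, spread=2074577821/26244000000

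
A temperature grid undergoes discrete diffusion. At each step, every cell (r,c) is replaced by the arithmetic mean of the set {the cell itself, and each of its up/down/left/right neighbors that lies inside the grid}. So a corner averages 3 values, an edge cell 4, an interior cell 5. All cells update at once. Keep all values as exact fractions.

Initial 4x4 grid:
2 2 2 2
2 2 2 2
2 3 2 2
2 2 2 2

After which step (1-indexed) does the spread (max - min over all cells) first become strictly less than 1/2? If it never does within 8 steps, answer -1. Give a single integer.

Answer: 1

Derivation:
Step 1: max=9/4, min=2, spread=1/4
  -> spread < 1/2 first at step 1
Step 2: max=111/50, min=2, spread=11/50
Step 3: max=5167/2400, min=2, spread=367/2400
Step 4: max=23171/10800, min=1213/600, spread=1337/10800
Step 5: max=689669/324000, min=36469/18000, spread=33227/324000
Step 6: max=20654327/9720000, min=220049/108000, spread=849917/9720000
Step 7: max=616914347/291600000, min=3308533/1620000, spread=21378407/291600000
Step 8: max=18462462371/8748000000, min=995688343/486000000, spread=540072197/8748000000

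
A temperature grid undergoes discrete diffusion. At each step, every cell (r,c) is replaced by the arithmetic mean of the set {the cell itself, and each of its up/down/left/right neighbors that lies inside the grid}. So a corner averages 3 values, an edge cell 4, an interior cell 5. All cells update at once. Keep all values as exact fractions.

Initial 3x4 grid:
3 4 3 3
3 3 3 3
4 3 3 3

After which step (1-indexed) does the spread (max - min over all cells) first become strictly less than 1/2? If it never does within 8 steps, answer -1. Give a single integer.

Step 1: max=10/3, min=3, spread=1/3
  -> spread < 1/2 first at step 1
Step 2: max=787/240, min=3, spread=67/240
Step 3: max=7067/2160, min=145/48, spread=271/1080
Step 4: max=420799/129600, min=7321/2400, spread=5093/25920
Step 5: max=25139501/7776000, min=662611/216000, spread=257101/1555200
Step 6: max=1501333999/466560000, min=19987967/6480000, spread=497603/3732480
Step 7: max=89774837141/27993600000, min=200646113/64800000, spread=123828653/1119744000
Step 8: max=5369989884319/1679616000000, min=18118295413/5832000000, spread=1215366443/13436928000

Answer: 1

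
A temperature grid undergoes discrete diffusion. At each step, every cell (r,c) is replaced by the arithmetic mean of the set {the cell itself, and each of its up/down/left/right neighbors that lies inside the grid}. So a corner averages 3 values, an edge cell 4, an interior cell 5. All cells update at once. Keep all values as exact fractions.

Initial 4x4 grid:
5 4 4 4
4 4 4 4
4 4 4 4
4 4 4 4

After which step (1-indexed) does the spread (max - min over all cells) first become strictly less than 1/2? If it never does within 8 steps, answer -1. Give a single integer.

Step 1: max=13/3, min=4, spread=1/3
  -> spread < 1/2 first at step 1
Step 2: max=77/18, min=4, spread=5/18
Step 3: max=905/216, min=4, spread=41/216
Step 4: max=26963/6480, min=4, spread=1043/6480
Step 5: max=803153/194400, min=4, spread=25553/194400
Step 6: max=23999459/5832000, min=72079/18000, spread=645863/5832000
Step 7: max=717481691/174960000, min=480971/120000, spread=16225973/174960000
Step 8: max=21472677983/5248800000, min=216701/54000, spread=409340783/5248800000

Answer: 1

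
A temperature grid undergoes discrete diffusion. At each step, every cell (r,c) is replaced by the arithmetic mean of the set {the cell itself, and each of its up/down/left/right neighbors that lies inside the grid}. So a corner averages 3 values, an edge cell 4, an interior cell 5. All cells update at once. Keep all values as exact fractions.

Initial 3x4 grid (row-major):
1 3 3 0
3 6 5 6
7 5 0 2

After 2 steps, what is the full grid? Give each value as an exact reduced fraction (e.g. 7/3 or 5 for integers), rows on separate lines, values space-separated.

Answer: 59/18 191/60 13/4 3
959/240 102/25 87/25 155/48
55/12 169/40 85/24 107/36

Derivation:
After step 1:
  7/3 13/4 11/4 3
  17/4 22/5 4 13/4
  5 9/2 3 8/3
After step 2:
  59/18 191/60 13/4 3
  959/240 102/25 87/25 155/48
  55/12 169/40 85/24 107/36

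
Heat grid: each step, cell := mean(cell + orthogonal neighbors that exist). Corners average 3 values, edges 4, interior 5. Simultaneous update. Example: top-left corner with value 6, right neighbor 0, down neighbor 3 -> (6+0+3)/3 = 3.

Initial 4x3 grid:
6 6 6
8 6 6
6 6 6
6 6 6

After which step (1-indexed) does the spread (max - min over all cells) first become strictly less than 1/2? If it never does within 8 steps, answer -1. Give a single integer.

Step 1: max=20/3, min=6, spread=2/3
Step 2: max=391/60, min=6, spread=31/60
Step 3: max=3451/540, min=6, spread=211/540
  -> spread < 1/2 first at step 3
Step 4: max=340897/54000, min=5447/900, spread=14077/54000
Step 5: max=3056407/486000, min=327683/54000, spread=5363/24300
Step 6: max=91220809/14580000, min=182869/30000, spread=93859/583200
Step 7: max=5459074481/874800000, min=296936467/48600000, spread=4568723/34992000
Step 8: max=326708435629/52488000000, min=8929618889/1458000000, spread=8387449/83980800

Answer: 3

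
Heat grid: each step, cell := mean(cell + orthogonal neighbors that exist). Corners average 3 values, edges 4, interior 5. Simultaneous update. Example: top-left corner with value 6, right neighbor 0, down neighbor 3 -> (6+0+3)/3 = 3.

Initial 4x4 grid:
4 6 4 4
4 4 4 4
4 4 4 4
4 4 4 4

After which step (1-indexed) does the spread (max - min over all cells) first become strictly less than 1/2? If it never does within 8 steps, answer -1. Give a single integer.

Answer: 3

Derivation:
Step 1: max=14/3, min=4, spread=2/3
Step 2: max=271/60, min=4, spread=31/60
Step 3: max=2371/540, min=4, spread=211/540
  -> spread < 1/2 first at step 3
Step 4: max=232843/54000, min=4, spread=16843/54000
Step 5: max=2082643/486000, min=18079/4500, spread=130111/486000
Step 6: max=61962367/14580000, min=1087159/270000, spread=3255781/14580000
Step 7: max=1849953691/437400000, min=1091107/270000, spread=82360351/437400000
Step 8: max=55239316891/13122000000, min=196906441/48600000, spread=2074577821/13122000000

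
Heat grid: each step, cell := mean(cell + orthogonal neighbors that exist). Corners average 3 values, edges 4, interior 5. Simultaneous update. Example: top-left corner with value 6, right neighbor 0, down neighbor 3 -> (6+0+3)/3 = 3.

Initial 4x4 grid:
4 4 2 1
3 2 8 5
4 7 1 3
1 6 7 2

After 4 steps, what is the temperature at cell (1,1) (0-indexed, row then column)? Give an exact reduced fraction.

Step 1: cell (1,1) = 24/5
Step 2: cell (1,1) = 373/100
Step 3: cell (1,1) = 4877/1200
Step 4: cell (1,1) = 27307/7200
Full grid after step 4:
  233809/64800 161783/43200 774283/216000 235861/64800
  20863/5400 27307/7200 706063/180000 197197/54000
  53317/13500 752209/180000 237967/60000 7953/2000
  54191/12960 894577/216000 101281/24000 85541/21600

Answer: 27307/7200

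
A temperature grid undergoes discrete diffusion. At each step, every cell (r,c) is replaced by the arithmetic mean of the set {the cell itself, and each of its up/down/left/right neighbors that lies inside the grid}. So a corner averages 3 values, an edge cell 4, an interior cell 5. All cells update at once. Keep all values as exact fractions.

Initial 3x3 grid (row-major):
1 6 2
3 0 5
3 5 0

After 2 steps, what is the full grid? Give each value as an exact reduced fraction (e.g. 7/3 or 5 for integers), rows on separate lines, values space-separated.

After step 1:
  10/3 9/4 13/3
  7/4 19/5 7/4
  11/3 2 10/3
After step 2:
  22/9 823/240 25/9
  251/80 231/100 793/240
  89/36 16/5 85/36

Answer: 22/9 823/240 25/9
251/80 231/100 793/240
89/36 16/5 85/36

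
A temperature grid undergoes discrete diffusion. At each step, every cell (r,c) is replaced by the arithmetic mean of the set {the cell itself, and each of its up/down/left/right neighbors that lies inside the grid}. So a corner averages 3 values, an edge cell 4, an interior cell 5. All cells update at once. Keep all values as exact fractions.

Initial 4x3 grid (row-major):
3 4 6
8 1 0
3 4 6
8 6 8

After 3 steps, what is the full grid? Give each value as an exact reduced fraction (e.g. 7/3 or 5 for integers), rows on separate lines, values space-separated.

After step 1:
  5 7/2 10/3
  15/4 17/5 13/4
  23/4 4 9/2
  17/3 13/2 20/3
After step 2:
  49/12 457/120 121/36
  179/40 179/50 869/240
  115/24 483/100 221/48
  215/36 137/24 53/9
After step 3:
  371/90 26699/7200 7769/2160
  1693/400 24377/6000 27299/7200
  9031/1800 28217/6000 34099/7200
  593/108 40319/7200 2333/432

Answer: 371/90 26699/7200 7769/2160
1693/400 24377/6000 27299/7200
9031/1800 28217/6000 34099/7200
593/108 40319/7200 2333/432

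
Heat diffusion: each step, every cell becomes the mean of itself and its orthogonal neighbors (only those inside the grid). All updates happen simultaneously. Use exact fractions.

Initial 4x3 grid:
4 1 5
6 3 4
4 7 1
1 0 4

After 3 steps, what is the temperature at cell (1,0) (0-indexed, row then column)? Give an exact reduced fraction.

Step 1: cell (1,0) = 17/4
Step 2: cell (1,0) = 997/240
Step 3: cell (1,0) = 26677/7200
Full grid after step 3:
  517/135 5681/1600 3811/1080
  26677/7200 7517/2000 24377/7200
  25747/7200 4799/1500 23947/7200
  1259/432 676/225 1181/432

Answer: 26677/7200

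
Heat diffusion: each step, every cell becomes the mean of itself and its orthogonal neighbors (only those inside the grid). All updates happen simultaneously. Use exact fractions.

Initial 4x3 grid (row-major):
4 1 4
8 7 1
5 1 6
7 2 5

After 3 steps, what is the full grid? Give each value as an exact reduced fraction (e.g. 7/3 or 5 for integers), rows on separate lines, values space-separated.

Answer: 9401/2160 14599/3600 2477/720
34313/7200 3013/750 9221/2400
33103/7200 8723/2000 27353/7200
622/135 19897/4800 4351/1080

Derivation:
After step 1:
  13/3 4 2
  6 18/5 9/2
  21/4 21/5 13/4
  14/3 15/4 13/3
After step 2:
  43/9 209/60 7/2
  1151/240 223/50 267/80
  1207/240 401/100 977/240
  41/9 339/80 34/9
After step 3:
  9401/2160 14599/3600 2477/720
  34313/7200 3013/750 9221/2400
  33103/7200 8723/2000 27353/7200
  622/135 19897/4800 4351/1080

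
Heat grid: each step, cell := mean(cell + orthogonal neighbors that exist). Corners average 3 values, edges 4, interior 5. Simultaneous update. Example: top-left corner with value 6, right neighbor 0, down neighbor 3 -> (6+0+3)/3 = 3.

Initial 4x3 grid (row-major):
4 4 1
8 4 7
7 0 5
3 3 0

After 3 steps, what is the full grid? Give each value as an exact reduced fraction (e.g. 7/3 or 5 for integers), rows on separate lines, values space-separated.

After step 1:
  16/3 13/4 4
  23/4 23/5 17/4
  9/2 19/5 3
  13/3 3/2 8/3
After step 2:
  43/9 1031/240 23/6
  1211/240 433/100 317/80
  1103/240 87/25 823/240
  31/9 123/40 43/18
After step 3:
  5083/1080 62053/14400 1451/360
  33749/7200 25337/6000 3111/800
  29819/7200 1891/500 23869/7200
  8003/2160 7433/2400 6403/2160

Answer: 5083/1080 62053/14400 1451/360
33749/7200 25337/6000 3111/800
29819/7200 1891/500 23869/7200
8003/2160 7433/2400 6403/2160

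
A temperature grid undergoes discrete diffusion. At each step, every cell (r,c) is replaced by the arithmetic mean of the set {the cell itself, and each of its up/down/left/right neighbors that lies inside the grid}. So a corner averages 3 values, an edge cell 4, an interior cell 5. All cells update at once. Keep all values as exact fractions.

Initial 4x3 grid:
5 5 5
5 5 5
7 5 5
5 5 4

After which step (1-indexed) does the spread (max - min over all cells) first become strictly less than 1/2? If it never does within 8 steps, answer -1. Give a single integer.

Answer: 3

Derivation:
Step 1: max=17/3, min=14/3, spread=1
Step 2: max=331/60, min=85/18, spread=143/180
Step 3: max=11479/2160, min=35449/7200, spread=8443/21600
  -> spread < 1/2 first at step 3
Step 4: max=568379/108000, min=644243/129600, spread=189059/648000
Step 5: max=40438267/7776000, min=32546221/6480000, spread=6914009/38880000
Step 6: max=1006601557/194400000, min=81816211/16200000, spread=992281/7776000
Step 7: max=144267137947/27993600000, min=59106458363/11664000000, spread=12058189379/139968000000
Step 8: max=3598877830867/699840000000, min=148062016583/29160000000, spread=363115463/5598720000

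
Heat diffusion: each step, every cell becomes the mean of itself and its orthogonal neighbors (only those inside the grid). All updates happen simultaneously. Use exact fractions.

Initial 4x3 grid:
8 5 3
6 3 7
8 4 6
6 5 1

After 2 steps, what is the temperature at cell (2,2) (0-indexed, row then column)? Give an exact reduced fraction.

Answer: 369/80

Derivation:
Step 1: cell (2,2) = 9/2
Step 2: cell (2,2) = 369/80
Full grid after step 2:
  52/9 253/48 29/6
  283/48 519/100 77/16
  1427/240 247/50 369/80
  49/9 293/60 25/6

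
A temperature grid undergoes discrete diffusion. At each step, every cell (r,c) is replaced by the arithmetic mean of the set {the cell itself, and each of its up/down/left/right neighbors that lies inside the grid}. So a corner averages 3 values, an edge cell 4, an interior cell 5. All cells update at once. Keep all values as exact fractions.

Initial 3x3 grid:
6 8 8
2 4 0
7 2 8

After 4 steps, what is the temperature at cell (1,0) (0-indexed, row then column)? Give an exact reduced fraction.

Step 1: cell (1,0) = 19/4
Step 2: cell (1,0) = 339/80
Step 3: cell (1,0) = 23113/4800
Step 4: cell (1,0) = 442937/96000
Full grid after step 4:
  650599/129600 2126279/432000 325937/64800
  442937/96000 859423/180000 997327/216000
  9116/2025 416687/96000 583099/129600

Answer: 442937/96000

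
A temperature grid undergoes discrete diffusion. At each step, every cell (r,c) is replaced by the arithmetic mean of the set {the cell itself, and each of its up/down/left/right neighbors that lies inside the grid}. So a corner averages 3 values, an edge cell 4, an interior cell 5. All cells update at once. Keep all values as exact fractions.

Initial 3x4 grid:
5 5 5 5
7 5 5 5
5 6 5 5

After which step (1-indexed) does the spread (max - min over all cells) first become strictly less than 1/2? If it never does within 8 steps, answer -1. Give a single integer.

Step 1: max=6, min=5, spread=1
Step 2: max=683/120, min=5, spread=83/120
Step 3: max=28/5, min=5, spread=3/5
Step 4: max=118507/21600, min=45553/9000, spread=45899/108000
  -> spread < 1/2 first at step 4
Step 5: max=7072483/1296000, min=60971/12000, spread=97523/259200
Step 6: max=140237239/25920000, min=86374/16875, spread=302671/1036800
Step 7: max=25128201503/4665600000, min=166523837/32400000, spread=45950759/186624000
Step 8: max=1500693693677/279936000000, min=3345397661/648000000, spread=443855233/2239488000

Answer: 4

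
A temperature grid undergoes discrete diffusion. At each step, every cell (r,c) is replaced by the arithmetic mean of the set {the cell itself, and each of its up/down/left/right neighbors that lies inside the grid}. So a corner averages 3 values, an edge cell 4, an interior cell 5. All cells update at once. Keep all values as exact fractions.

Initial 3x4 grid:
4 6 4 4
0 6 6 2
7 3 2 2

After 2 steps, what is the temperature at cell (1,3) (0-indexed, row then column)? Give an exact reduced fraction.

Answer: 77/24

Derivation:
Step 1: cell (1,3) = 7/2
Step 2: cell (1,3) = 77/24
Full grid after step 2:
  151/36 263/60 13/3 71/18
  907/240 439/100 399/100 77/24
  145/36 917/240 55/16 35/12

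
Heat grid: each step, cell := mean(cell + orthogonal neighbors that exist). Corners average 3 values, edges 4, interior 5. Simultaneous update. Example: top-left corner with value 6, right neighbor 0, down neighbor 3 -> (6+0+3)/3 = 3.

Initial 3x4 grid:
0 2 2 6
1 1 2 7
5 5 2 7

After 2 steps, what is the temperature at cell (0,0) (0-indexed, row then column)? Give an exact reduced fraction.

Answer: 4/3

Derivation:
Step 1: cell (0,0) = 1
Step 2: cell (0,0) = 4/3
Full grid after step 2:
  4/3 149/80 241/80 9/2
  517/240 9/4 7/2 559/120
  26/9 787/240 923/240 89/18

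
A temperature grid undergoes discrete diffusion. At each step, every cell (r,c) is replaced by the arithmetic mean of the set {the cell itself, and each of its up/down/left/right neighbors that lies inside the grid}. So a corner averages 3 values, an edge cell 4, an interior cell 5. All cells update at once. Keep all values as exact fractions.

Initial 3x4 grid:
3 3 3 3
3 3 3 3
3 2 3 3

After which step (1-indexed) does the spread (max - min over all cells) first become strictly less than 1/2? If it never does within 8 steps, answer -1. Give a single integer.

Answer: 1

Derivation:
Step 1: max=3, min=8/3, spread=1/3
  -> spread < 1/2 first at step 1
Step 2: max=3, min=329/120, spread=31/120
Step 3: max=3, min=3029/1080, spread=211/1080
Step 4: max=5353/1800, min=307103/108000, spread=14077/108000
Step 5: max=320317/108000, min=2775593/972000, spread=5363/48600
Step 6: max=177131/60000, min=83739191/29160000, spread=93859/1166400
Step 7: max=286263533/97200000, min=5038525519/1749600000, spread=4568723/69984000
Step 8: max=8566381111/2916000000, min=303147564371/104976000000, spread=8387449/167961600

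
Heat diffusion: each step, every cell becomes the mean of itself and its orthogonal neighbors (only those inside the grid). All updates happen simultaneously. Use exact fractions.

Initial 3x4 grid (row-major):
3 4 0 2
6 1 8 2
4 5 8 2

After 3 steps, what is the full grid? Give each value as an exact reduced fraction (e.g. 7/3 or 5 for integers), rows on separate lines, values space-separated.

Answer: 1021/270 11983/3600 3007/900 1547/540
28331/7200 25283/6000 21983/6000 26321/7200
3301/720 10547/2400 10927/2400 967/240

Derivation:
After step 1:
  13/3 2 7/2 4/3
  7/2 24/5 19/5 7/2
  5 9/2 23/4 4
After step 2:
  59/18 439/120 319/120 25/9
  529/120 93/25 427/100 379/120
  13/3 401/80 361/80 53/12
After step 3:
  1021/270 11983/3600 3007/900 1547/540
  28331/7200 25283/6000 21983/6000 26321/7200
  3301/720 10547/2400 10927/2400 967/240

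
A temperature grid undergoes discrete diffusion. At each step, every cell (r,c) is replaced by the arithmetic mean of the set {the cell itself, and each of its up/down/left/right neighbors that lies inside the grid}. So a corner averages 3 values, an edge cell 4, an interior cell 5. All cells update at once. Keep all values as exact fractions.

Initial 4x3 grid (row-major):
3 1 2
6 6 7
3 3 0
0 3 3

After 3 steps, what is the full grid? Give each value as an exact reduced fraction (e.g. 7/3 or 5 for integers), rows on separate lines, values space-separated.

Answer: 3973/1080 6439/1800 1919/540
808/225 10889/3000 6239/1800
631/200 6171/2000 467/150
377/144 12539/4800 125/48

Derivation:
After step 1:
  10/3 3 10/3
  9/2 23/5 15/4
  3 3 13/4
  2 9/4 2
After step 2:
  65/18 107/30 121/36
  463/120 377/100 56/15
  25/8 161/50 3
  29/12 37/16 5/2
After step 3:
  3973/1080 6439/1800 1919/540
  808/225 10889/3000 6239/1800
  631/200 6171/2000 467/150
  377/144 12539/4800 125/48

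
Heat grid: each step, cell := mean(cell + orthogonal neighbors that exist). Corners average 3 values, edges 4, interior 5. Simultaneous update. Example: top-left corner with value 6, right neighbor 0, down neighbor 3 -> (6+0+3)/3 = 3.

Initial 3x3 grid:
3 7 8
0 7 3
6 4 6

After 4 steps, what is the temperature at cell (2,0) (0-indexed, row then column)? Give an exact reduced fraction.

Step 1: cell (2,0) = 10/3
Step 2: cell (2,0) = 157/36
Step 3: cell (2,0) = 8987/2160
Step 4: cell (2,0) = 581629/129600
Full grid after step 4:
  607279/129600 4249043/864000 230993/43200
  956167/216000 36967/7500 138349/27000
  581629/129600 4029793/864000 659329/129600

Answer: 581629/129600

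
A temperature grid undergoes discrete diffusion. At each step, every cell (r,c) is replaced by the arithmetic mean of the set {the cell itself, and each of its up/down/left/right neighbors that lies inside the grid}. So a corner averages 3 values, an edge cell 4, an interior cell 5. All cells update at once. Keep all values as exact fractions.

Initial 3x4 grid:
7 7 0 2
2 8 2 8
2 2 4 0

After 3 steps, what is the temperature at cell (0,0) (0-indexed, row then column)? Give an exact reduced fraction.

Answer: 617/135

Derivation:
Step 1: cell (0,0) = 16/3
Step 2: cell (0,0) = 187/36
Step 3: cell (0,0) = 617/135
Full grid after step 3:
  617/135 32771/7200 26531/7200 7709/2160
  62707/14400 2911/750 22943/6000 11683/3600
  2569/720 4441/1200 323/100 617/180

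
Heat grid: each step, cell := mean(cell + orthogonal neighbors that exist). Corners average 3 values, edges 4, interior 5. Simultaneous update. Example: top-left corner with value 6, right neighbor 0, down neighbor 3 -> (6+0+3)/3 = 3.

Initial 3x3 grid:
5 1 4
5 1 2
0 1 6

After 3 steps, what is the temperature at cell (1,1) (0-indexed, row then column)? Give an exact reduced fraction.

Answer: 1019/400

Derivation:
Step 1: cell (1,1) = 2
Step 2: cell (1,1) = 51/20
Step 3: cell (1,1) = 1019/400
Full grid after step 3:
  601/216 2657/960 73/27
  7531/2880 1019/400 7721/2880
  341/144 49/20 367/144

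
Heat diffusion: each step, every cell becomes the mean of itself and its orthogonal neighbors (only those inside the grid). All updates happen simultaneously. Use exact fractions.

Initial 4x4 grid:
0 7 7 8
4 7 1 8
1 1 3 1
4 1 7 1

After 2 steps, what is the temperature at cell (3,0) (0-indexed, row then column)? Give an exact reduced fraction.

Step 1: cell (3,0) = 2
Step 2: cell (3,0) = 31/12
Full grid after step 2:
  143/36 14/3 179/30 215/36
  79/24 401/100 441/100 1237/240
  101/40 299/100 333/100 267/80
  31/12 217/80 237/80 37/12

Answer: 31/12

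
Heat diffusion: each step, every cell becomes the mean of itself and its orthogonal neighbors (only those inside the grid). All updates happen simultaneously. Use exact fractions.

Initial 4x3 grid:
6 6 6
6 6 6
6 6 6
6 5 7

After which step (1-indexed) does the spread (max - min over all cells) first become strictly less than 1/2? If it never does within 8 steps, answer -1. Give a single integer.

Answer: 2

Derivation:
Step 1: max=25/4, min=17/3, spread=7/12
Step 2: max=73/12, min=88/15, spread=13/60
  -> spread < 1/2 first at step 2
Step 3: max=14501/2400, min=793/135, spread=3629/21600
Step 4: max=144469/24000, min=191999/32400, spread=60683/648000
Step 5: max=1298189/216000, min=5766053/972000, spread=30319/388800
Step 6: max=38889233/6480000, min=346919047/58320000, spread=61681/1166400
Step 7: max=1166230361/194400000, min=10417052299/1749600000, spread=1580419/34992000
Step 8: max=69916774099/11664000000, min=625722082391/104976000000, spread=7057769/209952000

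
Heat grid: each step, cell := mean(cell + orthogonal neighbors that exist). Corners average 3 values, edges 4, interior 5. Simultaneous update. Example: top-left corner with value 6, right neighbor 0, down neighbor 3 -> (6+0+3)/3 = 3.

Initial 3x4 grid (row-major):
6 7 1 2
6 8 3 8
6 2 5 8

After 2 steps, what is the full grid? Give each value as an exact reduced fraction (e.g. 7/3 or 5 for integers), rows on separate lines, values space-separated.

After step 1:
  19/3 11/2 13/4 11/3
  13/2 26/5 5 21/4
  14/3 21/4 9/2 7
After step 2:
  55/9 1217/240 209/48 73/18
  227/40 549/100 116/25 251/48
  197/36 1177/240 87/16 67/12

Answer: 55/9 1217/240 209/48 73/18
227/40 549/100 116/25 251/48
197/36 1177/240 87/16 67/12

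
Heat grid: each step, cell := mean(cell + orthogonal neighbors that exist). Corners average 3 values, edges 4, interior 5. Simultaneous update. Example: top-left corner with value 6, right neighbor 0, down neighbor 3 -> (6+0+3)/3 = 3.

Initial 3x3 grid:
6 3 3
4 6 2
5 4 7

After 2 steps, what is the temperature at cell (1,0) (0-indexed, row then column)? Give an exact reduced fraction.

Answer: 1063/240

Derivation:
Step 1: cell (1,0) = 21/4
Step 2: cell (1,0) = 1063/240
Full grid after step 2:
  169/36 153/40 35/9
  1063/240 471/100 153/40
  181/36 539/120 43/9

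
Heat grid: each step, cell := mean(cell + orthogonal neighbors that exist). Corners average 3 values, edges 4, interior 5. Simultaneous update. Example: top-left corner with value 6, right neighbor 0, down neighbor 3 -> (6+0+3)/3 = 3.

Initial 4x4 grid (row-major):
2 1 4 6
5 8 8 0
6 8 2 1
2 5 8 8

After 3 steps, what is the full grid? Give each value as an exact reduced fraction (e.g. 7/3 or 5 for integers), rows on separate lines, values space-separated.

After step 1:
  8/3 15/4 19/4 10/3
  21/4 6 22/5 15/4
  21/4 29/5 27/5 11/4
  13/3 23/4 23/4 17/3
After step 2:
  35/9 103/24 487/120 71/18
  115/24 126/25 243/50 427/120
  619/120 141/25 241/50 527/120
  46/9 649/120 677/120 85/18
After step 3:
  467/108 15551/3600 15439/3600 2081/540
  16991/3600 7387/1500 6701/1500 15079/3600
  18631/3600 391/75 3803/750 15743/3600
  1411/270 19621/3600 18533/3600 664/135

Answer: 467/108 15551/3600 15439/3600 2081/540
16991/3600 7387/1500 6701/1500 15079/3600
18631/3600 391/75 3803/750 15743/3600
1411/270 19621/3600 18533/3600 664/135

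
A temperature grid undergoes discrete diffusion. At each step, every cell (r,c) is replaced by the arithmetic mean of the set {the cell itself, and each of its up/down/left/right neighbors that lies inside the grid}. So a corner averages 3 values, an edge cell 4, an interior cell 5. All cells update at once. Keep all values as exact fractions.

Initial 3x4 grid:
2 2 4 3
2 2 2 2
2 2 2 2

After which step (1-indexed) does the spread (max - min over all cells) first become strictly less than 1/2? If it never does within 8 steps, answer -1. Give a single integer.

Answer: 4

Derivation:
Step 1: max=3, min=2, spread=1
Step 2: max=8/3, min=2, spread=2/3
Step 3: max=929/360, min=2, spread=209/360
Step 4: max=106871/43200, min=1847/900, spread=3643/8640
  -> spread < 1/2 first at step 4
Step 5: max=6281419/2592000, min=224551/108000, spread=178439/518400
Step 6: max=369608981/155520000, min=1521841/720000, spread=1635653/6220800
Step 7: max=21906976279/9331200000, min=415355023/194400000, spread=78797407/373248000
Step 8: max=1300848951461/559872000000, min=12584376941/5832000000, spread=741990121/4478976000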